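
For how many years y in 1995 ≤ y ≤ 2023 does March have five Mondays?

12

March has 31 days; it has five Mondays when Monday falls among the first (month-length − 28) days — i.e. when March 1 is one of Monday/Sunday/Saturday.
March 1 by year: 1995:Wed 1996:Fri 1997:Sat✓ 1998:Sun✓ 1999:Mon✓ 2000:Wed 2001:Thu 2002:Fri 2003:Sat✓ 2004:Mon✓ 2005:Tue 2006:Wed 2007:Thu 2008:Sat✓ 2009:Sun✓ 2010:Mon✓ 2011:Tue 2012:Thu 2013:Fri 2014:Sat✓ 2015:Sun✓ 2016:Tue 2017:Wed 2018:Thu 2019:Fri 2020:Sun✓ 2021:Mon✓ 2022:Tue 2023:Wed
Years with five Mondays: 1997, 1998, 1999, 2003, 2004, 2008, 2009, 2010, 2014, 2015, 2020, 2021 → 12.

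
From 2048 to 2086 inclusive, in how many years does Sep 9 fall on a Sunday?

5

Track Sep 9's weekday year by year (advancing +1, or +2 across a Feb 29):
  2048: Wed  2049: Thu (+1)  2050: Fri (+1)  2051: Sat (+1)  2052: Mon (+2)
  2053: Tue (+1)  2054: Wed (+1)  2055: Thu (+1)  2056: Sat (+2)  2057: Sun (+1) ✓
  2058: Mon (+1)  2059: Tue (+1)  2060: Thu (+2)  2061: Fri (+1)  … (11 more years) …
  2073: Sat (+1)  2074: Sun (+1) ✓  2075: Mon (+1)  2076: Wed (+2)  2077: Thu (+1)
  2078: Fri (+1)  2079: Sat (+1)  2080: Mon (+2)  2081: Tue (+1)  2082: Wed (+1)
  2083: Thu (+1)  2084: Sat (+2)  2085: Sun (+1) ✓  2086: Mon (+1)
Sunday years: 2057, 2063, 2068, 2074, 2085 — 5 in total.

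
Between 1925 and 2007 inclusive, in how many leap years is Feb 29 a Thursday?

Leap years in 1925–2007: 20 of them.
Feb 29 weekday advances by 5 (mod 7) from one leap year to the next four years later (or differs when a century non-leap intervenes).
Leap-day weekdays: 1928:Wed 1932:Mon 1936:Sat 1940:Thu✓ 1944:Tue 1948:Sun 1952:Fri 1956:Wed 1960:Mon 1964:Sat 1968:Thu✓ 1972:Tue 1976:Sun 1980:Fri 1984:Wed 1988:Mon 1992:Sat 1996:Thu✓ 2000:Tue 2004:Sun
Thursday: 1940, 1968, 1996 → 3.

3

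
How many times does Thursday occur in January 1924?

January 1924 has 31 days and begins on Tuesday.
The first Thursday is January 3.
Thursdays fall on 3, 10, 17, 24, 31 — that's 5.

5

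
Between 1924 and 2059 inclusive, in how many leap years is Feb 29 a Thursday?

5

Leap years in 1924–2059: 34 of them.
Feb 29 weekday advances by 5 (mod 7) from one leap year to the next four years later (or differs when a century non-leap intervenes).
Leap-day weekdays: 1924:Fri 1928:Wed 1932:Mon 1936:Sat 1940:Thu✓ 1944:Tue 1948:Sun 1952:Fri 1956:Wed 1960:Mon 1964:Sat 1968:Thu✓ 1972:Tue …(8 more)… 2008:Fri 2012:Wed 2016:Mon 2020:Sat 2024:Thu✓ 2028:Tue 2032:Sun 2036:Fri 2040:Wed 2044:Mon 2048:Sat 2052:Thu✓ 2056:Tue
Thursday: 1940, 1968, 1996, 2024, 2052 → 5.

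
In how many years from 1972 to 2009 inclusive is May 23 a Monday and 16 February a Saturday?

Check each year's weekday for May 23 and 16 February:
  1972: Tue/Wed  1973: Wed/Fri  1974: Thu/Sat  1975: Fri/Sun  1976: Sun/Mon  1977: Mon/Wed  1978: Tue/Thu  1979: Wed/Fri  1980: Fri/Sat  1981: Sat/Mon  1982: Sun/Tue  1983: Mon/Wed  1984: Wed/Thu  1985: Thu/Sat  …(10 more)…  1996: Thu/Fri  1997: Fri/Sun  1998: Sat/Mon  1999: Sun/Tue  2000: Tue/Wed  2001: Wed/Fri  2002: Thu/Sat  2003: Fri/Sun  2004: Sun/Mon  2005: Mon/Wed  2006: Tue/Thu  2007: Wed/Fri  2008: Fri/Sat  2009: Sat/Mon
Both conditions hold in: no year — 0.

0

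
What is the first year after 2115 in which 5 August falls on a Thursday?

2117

From one year to the next, a fixed date's weekday advances by 1, or by 2 when a Feb 29 lies between the two dates.
2115: August 5 is Monday.
2116: Wednesday (+2)
2117: Thursday (+1)
5 August falls on a Thursday in 2117.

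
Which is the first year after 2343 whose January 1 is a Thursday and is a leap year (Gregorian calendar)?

Jan 1 advances by 2 weekdays after a leap year and by 1 after a common year.
2343: Jan 1 is Friday.
2344: Saturday (leap)
2345: Monday
2346: Tuesday
2347: Wednesday
2348: Thursday (leap)
2348 begins on a Thursday and is a leap year.

2348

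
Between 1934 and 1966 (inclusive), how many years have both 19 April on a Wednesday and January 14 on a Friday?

Check each year's weekday for 19 April and January 14:
  1934: Thu/Sun  1935: Fri/Mon  1936: Sun/Tue  1937: Mon/Thu  1938: Tue/Fri  1939: Wed/Sat  1940: Fri/Sun  1941: Sat/Tue  1942: Sun/Wed  1943: Mon/Thu  1944: Wed/Fri ✓  1945: Thu/Sun  1946: Fri/Mon  1947: Sat/Tue  …(5 more)…  1953: Sun/Wed  1954: Mon/Thu  1955: Tue/Fri  1956: Thu/Sat  1957: Fri/Mon  1958: Sat/Tue  1959: Sun/Wed  1960: Tue/Thu  1961: Wed/Sat  1962: Thu/Sun  1963: Fri/Mon  1964: Sun/Tue  1965: Mon/Thu  1966: Tue/Fri
Both conditions hold in: 1944 — 1.

1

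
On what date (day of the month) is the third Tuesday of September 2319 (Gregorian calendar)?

September 1, 2319 is a Monday, so the first Tuesday is the 2nd.
The third Tuesday is 2 + 14 = 16.

16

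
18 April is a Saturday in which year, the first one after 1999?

2009

From one year to the next, a fixed date's weekday advances by 1, or by 2 when a Feb 29 lies between the two dates.
1999: April 18 is Sunday.
2000: Tuesday (+2)
2001: Wednesday (+1)
2002: Thursday (+1)
2003: Friday (+1)
2004: Sunday (+2)
2005: Monday (+1)
2006: Tuesday (+1)
2007: Wednesday (+1)
2008: Friday (+2)
2009: Saturday (+1)
18 April falls on a Saturday in 2009.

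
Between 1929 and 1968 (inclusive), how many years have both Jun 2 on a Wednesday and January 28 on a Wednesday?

Check each year's weekday for Jun 2 and January 28:
  1929: Sun/Mon  1930: Mon/Tue  1931: Tue/Wed  1932: Thu/Thu  1933: Fri/Sat  1934: Sat/Sun  1935: Sun/Mon  1936: Tue/Tue  1937: Wed/Thu  1938: Thu/Fri  1939: Fri/Sat  1940: Sun/Sun  1941: Mon/Tue  1942: Tue/Wed  …(12 more)…  1955: Thu/Fri  1956: Sat/Sat  1957: Sun/Mon  1958: Mon/Tue  1959: Tue/Wed  1960: Thu/Thu  1961: Fri/Sat  1962: Sat/Sun  1963: Sun/Mon  1964: Tue/Tue  1965: Wed/Thu  1966: Thu/Fri  1967: Fri/Sat  1968: Sun/Sun
Both conditions hold in: 1948 — 1.

1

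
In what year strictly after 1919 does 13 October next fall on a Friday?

From one year to the next, a fixed date's weekday advances by 1, or by 2 when a Feb 29 lies between the two dates.
1919: October 13 is Monday.
1920: Wednesday (+2)
1921: Thursday (+1)
1922: Friday (+1)
13 October falls on a Friday in 1922.

1922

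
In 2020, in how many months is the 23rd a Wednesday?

Check the 23rd of each month of 2020: Jan 23: Thu, Feb 23: Sun, Mar 23: Mon, Apr 23: Thu, May 23: Sat, Jun 23: Tue, Jul 23: Thu, Aug 23: Sun, Sep 23: Wed, Oct 23: Fri, Nov 23: Mon, Dec 23: Wed.
Wednesday occurs in September, December — 2 months.

2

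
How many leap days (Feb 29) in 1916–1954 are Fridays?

Leap years in 1916–1954: 10 of them.
Feb 29 weekday advances by 5 (mod 7) from one leap year to the next four years later (or differs when a century non-leap intervenes).
Leap-day weekdays: 1916:Tue 1920:Sun 1924:Fri✓ 1928:Wed 1932:Mon 1936:Sat 1940:Thu 1944:Tue 1948:Sun 1952:Fri✓
Friday: 1924, 1952 → 2.

2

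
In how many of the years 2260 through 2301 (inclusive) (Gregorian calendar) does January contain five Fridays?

17

January has 31 days; it has five Fridays when Friday falls among the first (month-length − 28) days — i.e. when January 1 is one of Friday/Thursday/Wednesday.
January 1 by year: 2260:Sun 2261:Tue 2262:Wed✓ 2263:Thu✓ 2264:Fri✓ 2265:Sun 2266:Mon 2267:Tue 2268:Wed✓ 2269:Fri✓ 2270:Sat 2271:Sun 2272:Mon 2273:Wed✓ 2274:Thu✓ …(12 more)… 2287:Sat 2288:Sun 2289:Tue 2290:Wed✓ 2291:Thu✓ 2292:Fri✓ 2293:Sun 2294:Mon 2295:Tue 2296:Wed✓ 2297:Fri✓ 2298:Sat 2299:Sun 2300:Mon 2301:Tue
Years with five Fridays: 2262, 2263, 2264, 2268, 2269, 2273, 2274, 2275, 2279, 2280, 2285, 2286, 2290, 2291, 2292, 2296, 2297 → 17.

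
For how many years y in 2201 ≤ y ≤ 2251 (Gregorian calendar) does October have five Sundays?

October has 31 days; it has five Sundays when Sunday falls among the first (month-length − 28) days — i.e. when October 1 is one of Sunday/Saturday/Friday.
October 1 by year: 2201:Thu 2202:Fri✓ 2203:Sat✓ 2204:Mon 2205:Tue 2206:Wed 2207:Thu 2208:Sat✓ 2209:Sun✓ 2210:Mon 2211:Tue 2212:Thu 2213:Fri✓ 2214:Sat✓ 2215:Sun✓ …(21 more)… 2237:Sun✓ 2238:Mon 2239:Tue 2240:Thu 2241:Fri✓ 2242:Sat✓ 2243:Sun✓ 2244:Tue 2245:Wed 2246:Thu 2247:Fri✓ 2248:Sun✓ 2249:Mon 2250:Tue 2251:Wed
Years with five Sundays: 2202, 2203, 2208, 2209, 2213, 2214, 2215, 2219, 2220, 2224, 2225, 2226, 2230, 2231, 2236, 2237, 2241, 2242, 2243, 2247, 2248 → 21.

21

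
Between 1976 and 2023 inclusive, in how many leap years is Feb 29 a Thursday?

Leap years in 1976–2023: 12 of them.
Feb 29 weekday advances by 5 (mod 7) from one leap year to the next four years later (or differs when a century non-leap intervenes).
Leap-day weekdays: 1976:Sun 1980:Fri 1984:Wed 1988:Mon 1992:Sat 1996:Thu✓ 2000:Tue 2004:Sun 2008:Fri 2012:Wed 2016:Mon 2020:Sat
Thursday: 1996 → 1.

1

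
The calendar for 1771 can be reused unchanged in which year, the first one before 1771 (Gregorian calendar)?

1765

Two years share a calendar iff Jan 1 falls on the same weekday and both are leap or both are common. 1771: Jan 1 is Tuesday, common year.
1770: Jan 1 Monday, common
1769: Jan 1 Sunday, common
1768: Jan 1 Friday, leap
1767: Jan 1 Thursday, common
1766: Jan 1 Wednesday, common
1765: Jan 1 Tuesday, common
1765 matches on both conditions.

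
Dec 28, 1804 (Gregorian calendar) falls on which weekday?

January 1, 1804 is a Sunday.
December 28 is day 363 of the year, i.e. 362 days after Jan 1.
362 mod 7 = 5, so advance 5 weekdays from Sunday: Friday.

Friday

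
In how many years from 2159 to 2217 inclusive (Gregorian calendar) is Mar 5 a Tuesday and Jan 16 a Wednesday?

7

Check each year's weekday for Mar 5 and Jan 16:
  2159: Mon/Tue  2160: Wed/Wed  2161: Thu/Fri  2162: Fri/Sat  2163: Sat/Sun  2164: Mon/Mon  2165: Tue/Wed ✓  2166: Wed/Thu  2167: Thu/Fri  2168: Sat/Sat  2169: Sun/Mon  2170: Mon/Tue  2171: Tue/Wed ✓  2172: Thu/Thu  …(31 more)…  2204: Mon/Mon  2205: Tue/Wed ✓  2206: Wed/Thu  2207: Thu/Fri  2208: Sat/Sat  2209: Sun/Mon  2210: Mon/Tue  2211: Tue/Wed ✓  2212: Thu/Thu  2213: Fri/Sat  2214: Sat/Sun  2215: Sun/Mon  2216: Tue/Tue  2217: Wed/Thu
Both conditions hold in: 2165, 2171, 2182, 2193, 2199, 2205, 2211 — 7.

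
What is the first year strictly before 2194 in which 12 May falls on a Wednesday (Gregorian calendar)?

2190

From one year to the next, a fixed date's weekday advances by 1, or by 2 when a Feb 29 lies between the two dates.
2194: May 12 is Monday.
2193: Sunday (−1)
2192: Saturday (−1)
2191: Thursday (−2)
2190: Wednesday (−1)
12 May falls on a Wednesday in 2190.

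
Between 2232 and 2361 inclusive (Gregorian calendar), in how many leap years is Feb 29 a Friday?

4

Leap years in 2232–2361: 32 of them.
Feb 29 weekday advances by 5 (mod 7) from one leap year to the next four years later (or differs when a century non-leap intervenes).
Leap-day weekdays: 2232:Wed 2236:Mon 2240:Sat 2244:Thu 2248:Tue 2252:Sun 2256:Fri✓ 2260:Wed 2264:Mon 2268:Sat 2272:Thu 2276:Tue 2280:Sun …(6 more)… 2312:Thu 2316:Tue 2320:Sun 2324:Fri✓ 2328:Wed 2332:Mon 2336:Sat 2340:Thu 2344:Tue 2348:Sun 2352:Fri✓ 2356:Wed 2360:Mon
Friday: 2256, 2284, 2324, 2352 → 4.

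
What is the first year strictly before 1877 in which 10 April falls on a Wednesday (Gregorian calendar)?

From one year to the next, a fixed date's weekday advances by 1, or by 2 when a Feb 29 lies between the two dates.
1877: April 10 is Tuesday.
1876: Monday (−1)
1875: Saturday (−2)
1874: Friday (−1)
1873: Thursday (−1)
1872: Wednesday (−1)
10 April falls on a Wednesday in 1872.

1872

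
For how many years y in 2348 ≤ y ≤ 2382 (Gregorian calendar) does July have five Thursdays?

July has 31 days; it has five Thursdays when Thursday falls among the first (month-length − 28) days — i.e. when July 1 is one of Thursday/Wednesday/Tuesday.
July 1 by year: 2348:Thu✓ 2349:Fri 2350:Sat 2351:Sun 2352:Tue✓ 2353:Wed✓ 2354:Thu✓ 2355:Fri 2356:Sun 2357:Mon 2358:Tue✓ 2359:Wed✓ 2360:Fri 2361:Sat 2362:Sun …(5 more)… 2368:Mon 2369:Tue✓ 2370:Wed✓ 2371:Thu✓ 2372:Sat 2373:Sun 2374:Mon 2375:Tue✓ 2376:Thu✓ 2377:Fri 2378:Sat 2379:Sun 2380:Tue✓ 2381:Wed✓ 2382:Thu✓
Years with five Thursdays: 2348, 2352, 2353, 2354, 2358, 2359, 2364, 2365, 2369, 2370, 2371, 2375, 2376, 2380, 2381, 2382 → 16.

16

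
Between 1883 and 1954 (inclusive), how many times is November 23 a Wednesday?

10

Track November 23's weekday year by year (advancing +1, or +2 across a Feb 29):
  1883: Fri  1884: Sun (+2)  1885: Mon (+1)  1886: Tue (+1)  1887: Wed (+1) ✓
  1888: Fri (+2)  1889: Sat (+1)  1890: Sun (+1)  1891: Mon (+1)  1892: Wed (+2) ✓
  1893: Thu (+1)  1894: Fri (+1)  1895: Sat (+1)  1896: Mon (+2)  … (44 more years) …
  1941: Sun (+1)  1942: Mon (+1)  1943: Tue (+1)  1944: Thu (+2)  1945: Fri (+1)
  1946: Sat (+1)  1947: Sun (+1)  1948: Tue (+2)  1949: Wed (+1) ✓  1950: Thu (+1)
  1951: Fri (+1)  1952: Sun (+2)  1953: Mon (+1)  1954: Tue (+1)
Wednesday years: 1887, 1892, 1898, 1904, 1910, 1921, 1927, 1932, 1938, 1949 — 10 in total.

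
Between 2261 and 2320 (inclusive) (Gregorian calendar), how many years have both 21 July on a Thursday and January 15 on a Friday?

Check each year's weekday for 21 July and January 15:
  2261: Sun/Tue  2262: Mon/Wed  2263: Tue/Thu  2264: Thu/Fri ✓  2265: Fri/Sun  2266: Sat/Mon  2267: Sun/Tue  2268: Tue/Wed  2269: Wed/Fri  2270: Thu/Sat  2271: Fri/Sun  2272: Sun/Mon  2273: Mon/Wed  2274: Tue/Thu  …(32 more)…  2307: Sun/Tue  2308: Tue/Wed  2309: Wed/Fri  2310: Thu/Sat  2311: Fri/Sun  2312: Sun/Mon  2313: Mon/Wed  2314: Tue/Thu  2315: Wed/Fri  2316: Fri/Sat  2317: Sat/Mon  2318: Sun/Tue  2319: Mon/Wed  2320: Wed/Thu
Both conditions hold in: 2264, 2292, 2304 — 3.

3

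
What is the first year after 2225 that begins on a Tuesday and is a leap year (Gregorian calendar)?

2228

Jan 1 advances by 2 weekdays after a leap year and by 1 after a common year.
2225: Jan 1 is Saturday.
2226: Sunday
2227: Monday
2228: Tuesday (leap)
2228 begins on a Tuesday and is a leap year.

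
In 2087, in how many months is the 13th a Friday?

1

Check the 13th of each month of 2087: Jan 13: Mon, Feb 13: Thu, Mar 13: Thu, Apr 13: Sun, May 13: Tue, Jun 13: Fri, Jul 13: Sun, Aug 13: Wed, Sep 13: Sat, Oct 13: Mon, Nov 13: Thu, Dec 13: Sat.
Friday occurs in June — 1 month.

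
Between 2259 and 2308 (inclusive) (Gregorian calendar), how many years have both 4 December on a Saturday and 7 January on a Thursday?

Check each year's weekday for 4 December and 7 January:
  2259: Sun/Fri  2260: Tue/Sat  2261: Wed/Mon  2262: Thu/Tue  2263: Fri/Wed  2264: Sun/Thu  2265: Mon/Sat  2266: Tue/Sun  2267: Wed/Mon  2268: Fri/Tue  2269: Sat/Thu ✓  2270: Sun/Fri  2271: Mon/Sat  2272: Wed/Sun  …(22 more)…  2295: Wed/Mon  2296: Fri/Tue  2297: Sat/Thu ✓  2298: Sun/Fri  2299: Mon/Sat  2300: Tue/Sun  2301: Wed/Mon  2302: Thu/Tue  2303: Fri/Wed  2304: Sun/Thu  2305: Mon/Sat  2306: Tue/Sun  2307: Wed/Mon  2308: Fri/Tue
Both conditions hold in: 2269, 2275, 2286, 2297 — 4.

4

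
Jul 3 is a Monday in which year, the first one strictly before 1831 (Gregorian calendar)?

1826

From one year to the next, a fixed date's weekday advances by 1, or by 2 when a Feb 29 lies between the two dates.
1831: July 3 is Sunday.
1830: Saturday (−1)
1829: Friday (−1)
1828: Thursday (−1)
1827: Tuesday (−2)
1826: Monday (−1)
Jul 3 falls on a Monday in 1826.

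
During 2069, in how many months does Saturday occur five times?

A month of length L has five Saturdays iff its first Saturday is on day ≤ L−28 (so day 1–3 in a 31-day month, 1–2 in a 30-day month, day 1 in a leap February).
Checking each month of 2069: Jan starts Tue (31d); Feb starts Fri (28d); Mar starts Fri (31d) ✓; Apr starts Mon (30d); May starts Wed (31d); Jun starts Sat (30d) ✓; Jul starts Mon (31d); Aug starts Thu (31d) ✓; Sep starts Sun (30d); Oct starts Tue (31d); Nov starts Fri (30d) ✓; Dec starts Sun (31d).
Five-Saturday months: March, June, August, November → 4.

4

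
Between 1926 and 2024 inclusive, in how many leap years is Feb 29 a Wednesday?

Leap years in 1926–2024: 25 of them.
Feb 29 weekday advances by 5 (mod 7) from one leap year to the next four years later (or differs when a century non-leap intervenes).
Leap-day weekdays: 1928:Wed✓ 1932:Mon 1936:Sat 1940:Thu 1944:Tue 1948:Sun 1952:Fri 1956:Wed✓ 1960:Mon 1964:Sat 1968:Thu 1972:Tue 1976:Sun 1980:Fri 1984:Wed✓ 1988:Mon 1992:Sat 1996:Thu 2000:Tue 2004:Sun 2008:Fri 2012:Wed✓ 2016:Mon 2020:Sat 2024:Thu
Wednesday: 1928, 1956, 1984, 2012 → 4.

4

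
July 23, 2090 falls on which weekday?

Sunday

January 1, 2090 is a Sunday.
July 23 is day 204 of the year, i.e. 203 days after Jan 1.
203 mod 7 = 0, so advance 0 weekdays from Sunday: Sunday.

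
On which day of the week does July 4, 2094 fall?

January 1, 2094 is a Friday.
July 4 is day 185 of the year, i.e. 184 days after Jan 1.
184 mod 7 = 2, so advance 2 weekdays from Friday: Sunday.

Sunday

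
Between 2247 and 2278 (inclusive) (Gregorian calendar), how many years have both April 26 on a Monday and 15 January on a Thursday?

Check each year's weekday for April 26 and 15 January:
  2247: Mon/Fri  2248: Wed/Sat  2249: Thu/Mon  2250: Fri/Tue  2251: Sat/Wed  2252: Mon/Thu ✓  2253: Tue/Sat  2254: Wed/Sun  2255: Thu/Mon  2256: Sat/Tue  2257: Sun/Thu  2258: Mon/Fri  2259: Tue/Sat  2260: Thu/Sun  …(4 more)…  2265: Wed/Sun  2266: Thu/Mon  2267: Fri/Tue  2268: Sun/Wed  2269: Mon/Fri  2270: Tue/Sat  2271: Wed/Sun  2272: Fri/Mon  2273: Sat/Wed  2274: Sun/Thu  2275: Mon/Fri  2276: Wed/Sat  2277: Thu/Mon  2278: Fri/Tue
Both conditions hold in: 2252 — 1.

1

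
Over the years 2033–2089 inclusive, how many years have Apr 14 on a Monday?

8

Track Apr 14's weekday year by year (advancing +1, or +2 across a Feb 29):
  2033: Thu  2034: Fri (+1)  2035: Sat (+1)  2036: Mon (+2) ✓  2037: Tue (+1)
  2038: Wed (+1)  2039: Thu (+1)  2040: Sat (+2)  2041: Sun (+1)  2042: Mon (+1) ✓
  2043: Tue (+1)  2044: Thu (+2)  2045: Fri (+1)  2046: Sat (+1)  … (29 more years) …
  2076: Tue (+2)  2077: Wed (+1)  2078: Thu (+1)  2079: Fri (+1)  2080: Sun (+2)
  2081: Mon (+1) ✓  2082: Tue (+1)  2083: Wed (+1)  2084: Fri (+2)  2085: Sat (+1)
  2086: Sun (+1)  2087: Mon (+1) ✓  2088: Wed (+2)  2089: Thu (+1)
Monday years: 2036, 2042, 2053, 2059, 2064, 2070, 2081, 2087 — 8 in total.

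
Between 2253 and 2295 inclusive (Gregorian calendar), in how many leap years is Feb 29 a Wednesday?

Leap years in 2253–2295: 10 of them.
Feb 29 weekday advances by 5 (mod 7) from one leap year to the next four years later (or differs when a century non-leap intervenes).
Leap-day weekdays: 2256:Fri 2260:Wed✓ 2264:Mon 2268:Sat 2272:Thu 2276:Tue 2280:Sun 2284:Fri 2288:Wed✓ 2292:Mon
Wednesday: 2260, 2288 → 2.

2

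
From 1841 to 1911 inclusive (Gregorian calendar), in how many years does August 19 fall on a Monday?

Track August 19's weekday year by year (advancing +1, or +2 across a Feb 29):
  1841: Thu  1842: Fri (+1)  1843: Sat (+1)  1844: Mon (+2) ✓  1845: Tue (+1)
  1846: Wed (+1)  1847: Thu (+1)  1848: Sat (+2)  1849: Sun (+1)  1850: Mon (+1) ✓
  1851: Tue (+1)  1852: Thu (+2)  1853: Fri (+1)  1854: Sat (+1)  … (43 more years) …
  1898: Fri (+1)  1899: Sat (+1)  1900: Sun (+1)  1901: Mon (+1) ✓  1902: Tue (+1)
  1903: Wed (+1)  1904: Fri (+2)  1905: Sat (+1)  1906: Sun (+1)  1907: Mon (+1) ✓
  1908: Wed (+2)  1909: Thu (+1)  1910: Fri (+1)  1911: Sat (+1)
Monday years: 1844, 1850, 1861, 1867, 1872, 1878, 1889, 1895, 1901, 1907 — 10 in total.

10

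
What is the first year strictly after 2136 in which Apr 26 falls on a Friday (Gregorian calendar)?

From one year to the next, a fixed date's weekday advances by 1, or by 2 when a Feb 29 lies between the two dates.
2136: April 26 is Thursday.
2137: Friday (+1)
Apr 26 falls on a Friday in 2137.

2137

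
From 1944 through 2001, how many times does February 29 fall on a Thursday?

Leap years in 1944–2001: 15 of them.
Feb 29 weekday advances by 5 (mod 7) from one leap year to the next four years later (or differs when a century non-leap intervenes).
Leap-day weekdays: 1944:Tue 1948:Sun 1952:Fri 1956:Wed 1960:Mon 1964:Sat 1968:Thu✓ 1972:Tue 1976:Sun 1980:Fri 1984:Wed 1988:Mon 1992:Sat 1996:Thu✓ 2000:Tue
Thursday: 1968, 1996 → 2.

2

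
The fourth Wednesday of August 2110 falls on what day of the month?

August 1, 2110 is a Friday, so the first Wednesday is the 6th.
The fourth Wednesday is 6 + 21 = 27.

27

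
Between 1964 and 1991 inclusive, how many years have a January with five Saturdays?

12

January has 31 days; it has five Saturdays when Saturday falls among the first (month-length − 28) days — i.e. when January 1 is one of Saturday/Friday/Thursday.
January 1 by year: 1964:Wed 1965:Fri✓ 1966:Sat✓ 1967:Sun 1968:Mon 1969:Wed 1970:Thu✓ 1971:Fri✓ 1972:Sat✓ 1973:Mon 1974:Tue 1975:Wed 1976:Thu✓ 1977:Sat✓ 1978:Sun 1979:Mon 1980:Tue 1981:Thu✓ 1982:Fri✓ 1983:Sat✓ 1984:Sun 1985:Tue 1986:Wed 1987:Thu✓ 1988:Fri✓ 1989:Sun 1990:Mon 1991:Tue
Years with five Saturdays: 1965, 1966, 1970, 1971, 1972, 1976, 1977, 1981, 1982, 1983, 1987, 1988 → 12.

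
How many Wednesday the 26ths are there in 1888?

2

Check the 26th of each month of 1888: Jan 26: Thu, Feb 26: Sun, Mar 26: Mon, Apr 26: Thu, May 26: Sat, Jun 26: Tue, Jul 26: Thu, Aug 26: Sun, Sep 26: Wed, Oct 26: Fri, Nov 26: Mon, Dec 26: Wed.
Wednesday occurs in September, December — 2 months.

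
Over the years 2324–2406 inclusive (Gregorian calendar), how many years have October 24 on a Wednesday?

Track October 24's weekday year by year (advancing +1, or +2 across a Feb 29):
  2324: Fri  2325: Sat (+1)  2326: Sun (+1)  2327: Mon (+1)  2328: Wed (+2) ✓
  2329: Thu (+1)  2330: Fri (+1)  2331: Sat (+1)  2332: Mon (+2)  2333: Tue (+1)
  2334: Wed (+1) ✓  2335: Thu (+1)  2336: Sat (+2)  2337: Sun (+1)  … (55 more years) …
  2393: Sun (+1)  2394: Mon (+1)  2395: Tue (+1)  2396: Thu (+2)  2397: Fri (+1)
  2398: Sat (+1)  2399: Sun (+1)  2400: Tue (+2)  2401: Wed (+1) ✓  2402: Thu (+1)
  2403: Fri (+1)  2404: Sun (+2)  2405: Mon (+1)  2406: Tue (+1)
Wednesday years: 2328, 2334, 2345, 2351, 2356, 2362, 2373, 2379, 2384, 2390, 2401 — 11 in total.

11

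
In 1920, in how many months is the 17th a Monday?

1

Check the 17th of each month of 1920: Jan 17: Sat, Feb 17: Tue, Mar 17: Wed, Apr 17: Sat, May 17: Mon, Jun 17: Thu, Jul 17: Sat, Aug 17: Tue, Sep 17: Fri, Oct 17: Sun, Nov 17: Wed, Dec 17: Fri.
Monday occurs in May — 1 month.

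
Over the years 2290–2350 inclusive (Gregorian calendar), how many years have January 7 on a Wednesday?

Track January 7's weekday year by year (advancing +1, or +2 across a Feb 29):
  2290: Tue  2291: Wed (+1) ✓  2292: Thu (+1)  2293: Sat (+2)  2294: Sun (+1)
  2295: Mon (+1)  2296: Tue (+1)  2297: Thu (+2)  2298: Fri (+1)  2299: Sat (+1)
  2300: Sun (+1)  2301: Mon (+1)  2302: Tue (+1)  2303: Wed (+1) ✓  … (33 more years) …
  2337: Thu (+2)  2338: Fri (+1)  2339: Sat (+1)  2340: Sun (+1)  2341: Tue (+2)
  2342: Wed (+1) ✓  2343: Thu (+1)  2344: Fri (+1)  2345: Sun (+2)  2346: Mon (+1)
  2347: Tue (+1)  2348: Wed (+1) ✓  2349: Fri (+2)  2350: Sat (+1)
Wednesday years: 2291, 2303, 2314, 2320, 2325, 2331, 2342, 2348 — 8 in total.

8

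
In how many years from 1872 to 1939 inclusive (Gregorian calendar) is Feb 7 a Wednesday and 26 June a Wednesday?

Check each year's weekday for Feb 7 and 26 June:
  1872: Wed/Wed ✓  1873: Fri/Thu  1874: Sat/Fri  1875: Sun/Sat  1876: Mon/Mon  1877: Wed/Tue  1878: Thu/Wed  1879: Fri/Thu  1880: Sat/Sat  1881: Mon/Sun  1882: Tue/Mon  1883: Wed/Tue  1884: Thu/Thu  1885: Sat/Fri  …(40 more)…  1926: Sun/Sat  1927: Mon/Sun  1928: Tue/Tue  1929: Thu/Wed  1930: Fri/Thu  1931: Sat/Fri  1932: Sun/Sun  1933: Tue/Mon  1934: Wed/Tue  1935: Thu/Wed  1936: Fri/Fri  1937: Sun/Sat  1938: Mon/Sun  1939: Tue/Mon
Both conditions hold in: 1872, 1912 — 2.

2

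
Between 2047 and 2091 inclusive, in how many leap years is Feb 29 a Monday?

Leap years in 2047–2091: 11 of them.
Feb 29 weekday advances by 5 (mod 7) from one leap year to the next four years later (or differs when a century non-leap intervenes).
Leap-day weekdays: 2048:Sat 2052:Thu 2056:Tue 2060:Sun 2064:Fri 2068:Wed 2072:Mon✓ 2076:Sat 2080:Thu 2084:Tue 2088:Sun
Monday: 2072 → 1.

1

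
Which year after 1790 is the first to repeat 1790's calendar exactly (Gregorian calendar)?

1802

Two years share a calendar iff Jan 1 falls on the same weekday and both are leap or both are common. 1790: Jan 1 is Friday, common year.
1791: Jan 1 Saturday, common
1792: Jan 1 Sunday, leap
1793: Jan 1 Tuesday, common
1794: Jan 1 Wednesday, common
1795: Jan 1 Thursday, common
1796: Jan 1 Friday, leap
1797: Jan 1 Sunday, common
1798: Jan 1 Monday, common
1799: Jan 1 Tuesday, common
1800: Jan 1 Wednesday, common
1801: Jan 1 Thursday, common
1802: Jan 1 Friday, common
1802 matches on both conditions.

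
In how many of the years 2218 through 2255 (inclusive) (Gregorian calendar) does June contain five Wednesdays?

June has 30 days; it has five Wednesdays when Wednesday falls among the first (month-length − 28) days — i.e. when June 1 is one of Wednesday/Tuesday.
June 1 by year: 2218:Mon 2219:Tue✓ 2220:Thu 2221:Fri 2222:Sat 2223:Sun 2224:Tue✓ 2225:Wed✓ 2226:Thu 2227:Fri 2228:Sun 2229:Mon 2230:Tue✓ 2231:Wed✓ 2232:Fri …(8 more)… 2241:Tue✓ 2242:Wed✓ 2243:Thu 2244:Sat 2245:Sun 2246:Mon 2247:Tue✓ 2248:Thu 2249:Fri 2250:Sat 2251:Sun 2252:Tue✓ 2253:Wed✓ 2254:Thu 2255:Fri
Years with five Wednesdays: 2219, 2224, 2225, 2230, 2231, 2236, 2241, 2242, 2247, 2252, 2253 → 11.

11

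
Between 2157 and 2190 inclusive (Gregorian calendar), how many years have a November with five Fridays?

9

November has 30 days; it has five Fridays when Friday falls among the first (month-length − 28) days — i.e. when November 1 is one of Friday/Thursday.
November 1 by year: 2157:Tue 2158:Wed 2159:Thu✓ 2160:Sat 2161:Sun 2162:Mon 2163:Tue 2164:Thu✓ 2165:Fri✓ 2166:Sat 2167:Sun 2168:Tue 2169:Wed 2170:Thu✓ 2171:Fri✓ …(4 more)… 2176:Fri✓ 2177:Sat 2178:Sun 2179:Mon 2180:Wed 2181:Thu✓ 2182:Fri✓ 2183:Sat 2184:Mon 2185:Tue 2186:Wed 2187:Thu✓ 2188:Sat 2189:Sun 2190:Mon
Years with five Fridays: 2159, 2164, 2165, 2170, 2171, 2176, 2181, 2182, 2187 → 9.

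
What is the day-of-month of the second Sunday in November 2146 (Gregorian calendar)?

13

November 1, 2146 is a Tuesday, so the first Sunday is the 6th.
The second Sunday is 6 + 7 = 13.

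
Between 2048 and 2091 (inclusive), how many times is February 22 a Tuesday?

Track February 22's weekday year by year (advancing +1, or +2 across a Feb 29):
  2048: Sat  2049: Mon (+2)  2050: Tue (+1) ✓  2051: Wed (+1)  2052: Thu (+1)
  2053: Sat (+2)  2054: Sun (+1)  2055: Mon (+1)  2056: Tue (+1) ✓  2057: Thu (+2)
  2058: Fri (+1)  2059: Sat (+1)  2060: Sun (+1)  2061: Tue (+2) ✓  … (16 more years) …
  2078: Tue (+1) ✓  2079: Wed (+1)  2080: Thu (+1)  2081: Sat (+2)  2082: Sun (+1)
  2083: Mon (+1)  2084: Tue (+1) ✓  2085: Thu (+2)  2086: Fri (+1)  2087: Sat (+1)
  2088: Sun (+1)  2089: Tue (+2) ✓  2090: Wed (+1)  2091: Thu (+1)
Tuesday years: 2050, 2056, 2061, 2067, 2078, 2084, 2089 — 7 in total.

7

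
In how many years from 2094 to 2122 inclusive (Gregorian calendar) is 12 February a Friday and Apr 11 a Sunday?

Check each year's weekday for 12 February and Apr 11:
  2094: Fri/Sun ✓  2095: Sat/Mon  2096: Sun/Wed  2097: Tue/Thu  2098: Wed/Fri  2099: Thu/Sat  2100: Fri/Sun ✓  2101: Sat/Mon  2102: Sun/Tue  2103: Mon/Wed  2104: Tue/Fri  2105: Thu/Sat  2106: Fri/Sun ✓  2107: Sat/Mon  2108: Sun/Wed  2109: Tue/Thu  2110: Wed/Fri  2111: Thu/Sat  2112: Fri/Mon  2113: Sun/Tue  2114: Mon/Wed  2115: Tue/Thu  2116: Wed/Sat  2117: Fri/Sun ✓  2118: Sat/Mon  2119: Sun/Tue  2120: Mon/Thu  2121: Wed/Fri  2122: Thu/Sat
Both conditions hold in: 2094, 2100, 2106, 2117 — 4.

4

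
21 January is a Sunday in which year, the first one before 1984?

1979

From one year to the next, a fixed date's weekday advances by 1, or by 2 when a Feb 29 lies between the two dates.
1984: January 21 is Saturday.
1983: Friday (−1)
1982: Thursday (−1)
1981: Wednesday (−1)
1980: Monday (−2)
1979: Sunday (−1)
21 January falls on a Sunday in 1979.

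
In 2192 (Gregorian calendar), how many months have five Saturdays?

A month of length L has five Saturdays iff its first Saturday is on day ≤ L−28 (so day 1–3 in a 31-day month, 1–2 in a 30-day month, day 1 in a leap February).
Checking each month of 2192: Jan starts Sun (31d); Feb starts Wed (29d); Mar starts Thu (31d) ✓; Apr starts Sun (30d); May starts Tue (31d); Jun starts Fri (30d) ✓; Jul starts Sun (31d); Aug starts Wed (31d); Sep starts Sat (30d) ✓; Oct starts Mon (31d); Nov starts Thu (30d); Dec starts Sat (31d) ✓.
Five-Saturday months: March, June, September, December → 4.

4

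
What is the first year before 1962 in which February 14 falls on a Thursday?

1957

From one year to the next, a fixed date's weekday advances by 1, or by 2 when a Feb 29 lies between the two dates.
1962: February 14 is Wednesday.
1961: Tuesday (−1)
1960: Sunday (−2)
1959: Saturday (−1)
1958: Friday (−1)
1957: Thursday (−1)
February 14 falls on a Thursday in 1957.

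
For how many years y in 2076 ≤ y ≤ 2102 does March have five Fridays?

March has 31 days; it has five Fridays when Friday falls among the first (month-length − 28) days — i.e. when March 1 is one of Friday/Thursday/Wednesday.
March 1 by year: 2076:Sun 2077:Mon 2078:Tue 2079:Wed✓ 2080:Fri✓ 2081:Sat 2082:Sun 2083:Mon 2084:Wed✓ 2085:Thu✓ 2086:Fri✓ 2087:Sat 2088:Mon 2089:Tue 2090:Wed✓ 2091:Thu✓ 2092:Sat 2093:Sun 2094:Mon 2095:Tue 2096:Thu✓ 2097:Fri✓ 2098:Sat 2099:Sun 2100:Mon 2101:Tue 2102:Wed✓
Years with five Fridays: 2079, 2080, 2084, 2085, 2086, 2090, 2091, 2096, 2097, 2102 → 10.

10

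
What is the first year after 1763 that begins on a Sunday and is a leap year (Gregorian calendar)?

Jan 1 advances by 2 weekdays after a leap year and by 1 after a common year.
1763: Jan 1 is Saturday.
1764: Sunday (leap)
1764 begins on a Sunday and is a leap year.

1764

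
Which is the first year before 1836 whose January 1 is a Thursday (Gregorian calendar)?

Jan 1 advances by 2 weekdays after a leap year and by 1 after a common year.
1836: Jan 1 is Friday (leap).
1835: Thursday
1835 begins on a Thursday

1835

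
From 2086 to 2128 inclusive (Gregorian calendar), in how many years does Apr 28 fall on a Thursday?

Track Apr 28's weekday year by year (advancing +1, or +2 across a Feb 29):
  2086: Sun  2087: Mon (+1)  2088: Wed (+2)  2089: Thu (+1) ✓  2090: Fri (+1)
  2091: Sat (+1)  2092: Mon (+2)  2093: Tue (+1)  2094: Wed (+1)  2095: Thu (+1) ✓
  2096: Sat (+2)  2097: Sun (+1)  2098: Mon (+1)  2099: Tue (+1)  … (15 more years) …
  2115: Sun (+1)  2116: Tue (+2)  2117: Wed (+1)  2118: Thu (+1) ✓  2119: Fri (+1)
  2120: Sun (+2)  2121: Mon (+1)  2122: Tue (+1)  2123: Wed (+1)  2124: Fri (+2)
  2125: Sat (+1)  2126: Sun (+1)  2127: Mon (+1)  2128: Wed (+2)
Thursday years: 2089, 2095, 2101, 2107, 2112, 2118 — 6 in total.

6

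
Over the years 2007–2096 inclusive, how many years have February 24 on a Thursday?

Track February 24's weekday year by year (advancing +1, or +2 across a Feb 29):
  2007: Sat  2008: Sun (+1)  2009: Tue (+2)  2010: Wed (+1)  2011: Thu (+1) ✓
  2012: Fri (+1)  2013: Sun (+2)  2014: Mon (+1)  2015: Tue (+1)  2016: Wed (+1)
  2017: Fri (+2)  2018: Sat (+1)  2019: Sun (+1)  2020: Mon (+1)  … (62 more years) …
  2083: Wed (+1)  2084: Thu (+1) ✓  2085: Sat (+2)  2086: Sun (+1)  2087: Mon (+1)
  2088: Tue (+1)  2089: Thu (+2) ✓  2090: Fri (+1)  2091: Sat (+1)  2092: Sun (+1)
  2093: Tue (+2)  2094: Wed (+1)  2095: Thu (+1) ✓  2096: Fri (+1)
Thursday years: 2011, 2022, 2028, 2033, 2039, 2050, 2056, 2061, 2067, 2078, 2084, 2089, 2095 — 13 in total.

13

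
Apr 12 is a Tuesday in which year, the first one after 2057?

From one year to the next, a fixed date's weekday advances by 1, or by 2 when a Feb 29 lies between the two dates.
2057: April 12 is Thursday.
2058: Friday (+1)
2059: Saturday (+1)
2060: Monday (+2)
2061: Tuesday (+1)
Apr 12 falls on a Tuesday in 2061.

2061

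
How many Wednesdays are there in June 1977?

5

June 1977 has 30 days and begins on Wednesday.
The first Wednesday is June 1.
Wednesdays fall on 1, 8, 15, 22, 29 — that's 5.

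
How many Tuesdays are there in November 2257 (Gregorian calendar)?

4

November 2257 has 30 days and begins on Sunday.
The first Tuesday is November 3.
Tuesdays fall on 3, 10, 17, 24 — that's 4.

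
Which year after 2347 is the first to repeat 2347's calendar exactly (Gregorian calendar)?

Two years share a calendar iff Jan 1 falls on the same weekday and both are leap or both are common. 2347: Jan 1 is Wednesday, common year.
2348: Jan 1 Thursday, leap
2349: Jan 1 Saturday, common
2350: Jan 1 Sunday, common
2351: Jan 1 Monday, common
2352: Jan 1 Tuesday, leap
2353: Jan 1 Thursday, common
2354: Jan 1 Friday, common
2355: Jan 1 Saturday, common
2356: Jan 1 Sunday, leap
2357: Jan 1 Tuesday, common
2358: Jan 1 Wednesday, common
2358 matches on both conditions.

2358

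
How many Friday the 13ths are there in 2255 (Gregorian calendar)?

Check the 13th of each month of 2255: Jan 13: Sat, Feb 13: Tue, Mar 13: Tue, Apr 13: Fri, May 13: Sun, Jun 13: Wed, Jul 13: Fri, Aug 13: Mon, Sep 13: Thu, Oct 13: Sat, Nov 13: Tue, Dec 13: Thu.
Friday occurs in April, July — 2 months.

2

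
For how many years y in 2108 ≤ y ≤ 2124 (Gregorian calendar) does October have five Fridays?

7

October has 31 days; it has five Fridays when Friday falls among the first (month-length − 28) days — i.e. when October 1 is one of Friday/Thursday/Wednesday.
October 1 by year: 2108:Mon 2109:Tue 2110:Wed✓ 2111:Thu✓ 2112:Sat 2113:Sun 2114:Mon 2115:Tue 2116:Thu✓ 2117:Fri✓ 2118:Sat 2119:Sun 2120:Tue 2121:Wed✓ 2122:Thu✓ 2123:Fri✓ 2124:Sun
Years with five Fridays: 2110, 2111, 2116, 2117, 2121, 2122, 2123 → 7.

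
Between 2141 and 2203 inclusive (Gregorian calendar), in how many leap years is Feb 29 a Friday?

Leap years in 2141–2203: 14 of them.
Feb 29 weekday advances by 5 (mod 7) from one leap year to the next four years later (or differs when a century non-leap intervenes).
Leap-day weekdays: 2144:Sat 2148:Thu 2152:Tue 2156:Sun 2160:Fri✓ 2164:Wed 2168:Mon 2172:Sat 2176:Thu 2180:Tue 2184:Sun 2188:Fri✓ 2192:Wed 2196:Mon
Friday: 2160, 2188 → 2.

2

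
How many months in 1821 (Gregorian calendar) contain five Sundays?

4

A month of length L has five Sundays iff its first Sunday is on day ≤ L−28 (so day 1–3 in a 31-day month, 1–2 in a 30-day month, day 1 in a leap February).
Checking each month of 1821: Jan starts Mon (31d); Feb starts Thu (28d); Mar starts Thu (31d); Apr starts Sun (30d) ✓; May starts Tue (31d); Jun starts Fri (30d); Jul starts Sun (31d) ✓; Aug starts Wed (31d); Sep starts Sat (30d) ✓; Oct starts Mon (31d); Nov starts Thu (30d); Dec starts Sat (31d) ✓.
Five-Sunday months: April, July, September, December → 4.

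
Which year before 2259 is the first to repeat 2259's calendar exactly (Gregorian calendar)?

2253

Two years share a calendar iff Jan 1 falls on the same weekday and both are leap or both are common. 2259: Jan 1 is Saturday, common year.
2258: Jan 1 Friday, common
2257: Jan 1 Thursday, common
2256: Jan 1 Tuesday, leap
2255: Jan 1 Monday, common
2254: Jan 1 Sunday, common
2253: Jan 1 Saturday, common
2253 matches on both conditions.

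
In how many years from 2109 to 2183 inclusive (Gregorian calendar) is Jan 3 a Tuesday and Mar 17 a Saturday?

Check each year's weekday for Jan 3 and Mar 17:
  2109: Thu/Sun  2110: Fri/Mon  2111: Sat/Tue  2112: Sun/Thu  2113: Tue/Fri  2114: Wed/Sat  2115: Thu/Sun  2116: Fri/Tue  2117: Sun/Wed  2118: Mon/Thu  2119: Tue/Fri  2120: Wed/Sun  2121: Fri/Mon  2122: Sat/Tue  …(47 more)…  2170: Wed/Sat  2171: Thu/Sun  2172: Fri/Tue  2173: Sun/Wed  2174: Mon/Thu  2175: Tue/Fri  2176: Wed/Sun  2177: Fri/Mon  2178: Sat/Tue  2179: Sun/Wed  2180: Mon/Fri  2181: Wed/Sat  2182: Thu/Sun  2183: Fri/Mon
Both conditions hold in: 2136, 2164 — 2.

2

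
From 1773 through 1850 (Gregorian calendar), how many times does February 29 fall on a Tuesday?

3

Leap years in 1773–1850: 18 of them.
Feb 29 weekday advances by 5 (mod 7) from one leap year to the next four years later (or differs when a century non-leap intervenes).
Leap-day weekdays: 1776:Thu 1780:Tue✓ 1784:Sun 1788:Fri 1792:Wed 1796:Mon 1804:Wed 1808:Mon 1812:Sat 1816:Thu 1820:Tue✓ 1824:Sun 1828:Fri 1832:Wed 1836:Mon 1840:Sat 1844:Thu 1848:Tue✓
Tuesday: 1780, 1820, 1848 → 3.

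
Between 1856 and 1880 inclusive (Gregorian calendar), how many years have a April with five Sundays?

6

April has 30 days; it has five Sundays when Sunday falls among the first (month-length − 28) days — i.e. when April 1 is one of Sunday/Saturday.
April 1 by year: 1856:Tue 1857:Wed 1858:Thu 1859:Fri 1860:Sun✓ 1861:Mon 1862:Tue 1863:Wed 1864:Fri 1865:Sat✓ 1866:Sun✓ 1867:Mon 1868:Wed 1869:Thu 1870:Fri 1871:Sat✓ 1872:Mon 1873:Tue 1874:Wed 1875:Thu 1876:Sat✓ 1877:Sun✓ 1878:Mon 1879:Tue 1880:Thu
Years with five Sundays: 1860, 1865, 1866, 1871, 1876, 1877 → 6.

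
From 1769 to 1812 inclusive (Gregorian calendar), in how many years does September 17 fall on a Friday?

5

Track September 17's weekday year by year (advancing +1, or +2 across a Feb 29):
  1769: Sun  1770: Mon (+1)  1771: Tue (+1)  1772: Thu (+2)  1773: Fri (+1) ✓
  1774: Sat (+1)  1775: Sun (+1)  1776: Tue (+2)  1777: Wed (+1)  1778: Thu (+1)
  1779: Fri (+1) ✓  1780: Sun (+2)  1781: Mon (+1)  1782: Tue (+1)  … (16 more years) …
  1799: Tue (+1)  1800: Wed (+1)  1801: Thu (+1)  1802: Fri (+1) ✓  1803: Sat (+1)
  1804: Mon (+2)  1805: Tue (+1)  1806: Wed (+1)  1807: Thu (+1)  1808: Sat (+2)
  1809: Sun (+1)  1810: Mon (+1)  1811: Tue (+1)  1812: Thu (+2)
Friday years: 1773, 1779, 1784, 1790, 1802 — 5 in total.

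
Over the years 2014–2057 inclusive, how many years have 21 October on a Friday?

6

Track 21 October's weekday year by year (advancing +1, or +2 across a Feb 29):
  2014: Tue  2015: Wed (+1)  2016: Fri (+2) ✓  2017: Sat (+1)  2018: Sun (+1)
  2019: Mon (+1)  2020: Wed (+2)  2021: Thu (+1)  2022: Fri (+1) ✓  2023: Sat (+1)
  2024: Mon (+2)  2025: Tue (+1)  2026: Wed (+1)  2027: Thu (+1)  … (16 more years) …
  2044: Fri (+2) ✓  2045: Sat (+1)  2046: Sun (+1)  2047: Mon (+1)  2048: Wed (+2)
  2049: Thu (+1)  2050: Fri (+1) ✓  2051: Sat (+1)  2052: Mon (+2)  2053: Tue (+1)
  2054: Wed (+1)  2055: Thu (+1)  2056: Sat (+2)  2057: Sun (+1)
Friday years: 2016, 2022, 2033, 2039, 2044, 2050 — 6 in total.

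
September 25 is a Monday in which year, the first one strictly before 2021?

From one year to the next, a fixed date's weekday advances by 1, or by 2 when a Feb 29 lies between the two dates.
2021: September 25 is Saturday.
2020: Friday (−1)
2019: Wednesday (−2)
2018: Tuesday (−1)
2017: Monday (−1)
September 25 falls on a Monday in 2017.

2017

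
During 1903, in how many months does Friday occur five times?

A month of length L has five Fridays iff its first Friday is on day ≤ L−28 (so day 1–3 in a 31-day month, 1–2 in a 30-day month, day 1 in a leap February).
Checking each month of 1903: Jan starts Thu (31d) ✓; Feb starts Sun (28d); Mar starts Sun (31d); Apr starts Wed (30d); May starts Fri (31d) ✓; Jun starts Mon (30d); Jul starts Wed (31d) ✓; Aug starts Sat (31d); Sep starts Tue (30d); Oct starts Thu (31d) ✓; Nov starts Sun (30d); Dec starts Tue (31d).
Five-Friday months: January, May, July, October → 4.

4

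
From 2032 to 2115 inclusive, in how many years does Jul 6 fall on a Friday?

13

Track Jul 6's weekday year by year (advancing +1, or +2 across a Feb 29):
  2032: Tue  2033: Wed (+1)  2034: Thu (+1)  2035: Fri (+1) ✓  2036: Sun (+2)
  2037: Mon (+1)  2038: Tue (+1)  2039: Wed (+1)  2040: Fri (+2) ✓  2041: Sat (+1)
  2042: Sun (+1)  2043: Mon (+1)  2044: Wed (+2)  2045: Thu (+1)  … (56 more years) …
  2102: Thu (+1)  2103: Fri (+1) ✓  2104: Sun (+2)  2105: Mon (+1)  2106: Tue (+1)
  2107: Wed (+1)  2108: Fri (+2) ✓  2109: Sat (+1)  2110: Sun (+1)  2111: Mon (+1)
  2112: Wed (+2)  2113: Thu (+1)  2114: Fri (+1) ✓  2115: Sat (+1)
Friday years: 2035, 2040, 2046, 2057, 2063, 2068, 2074, 2085, 2091, 2096, 2103, 2108, 2114 — 13 in total.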